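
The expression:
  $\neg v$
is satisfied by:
  {v: False}


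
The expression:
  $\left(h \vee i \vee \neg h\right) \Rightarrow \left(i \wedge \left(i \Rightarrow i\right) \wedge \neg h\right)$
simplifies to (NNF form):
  $i \wedge \neg h$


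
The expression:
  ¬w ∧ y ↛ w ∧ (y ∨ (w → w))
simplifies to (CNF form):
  y ∧ ¬w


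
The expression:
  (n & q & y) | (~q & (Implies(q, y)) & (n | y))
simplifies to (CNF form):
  (n | y) & (n | ~q) & (y | ~q) & (n | y | ~q)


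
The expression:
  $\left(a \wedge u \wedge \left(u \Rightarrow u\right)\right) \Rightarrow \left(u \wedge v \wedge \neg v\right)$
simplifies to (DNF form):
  $\neg a \vee \neg u$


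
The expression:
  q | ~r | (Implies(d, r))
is always true.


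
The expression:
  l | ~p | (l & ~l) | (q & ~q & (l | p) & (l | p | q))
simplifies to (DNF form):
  l | ~p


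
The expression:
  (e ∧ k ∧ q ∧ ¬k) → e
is always true.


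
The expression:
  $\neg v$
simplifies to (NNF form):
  $\neg v$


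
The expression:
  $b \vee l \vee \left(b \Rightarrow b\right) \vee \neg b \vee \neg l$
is always true.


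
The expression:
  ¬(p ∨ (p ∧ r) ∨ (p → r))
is never true.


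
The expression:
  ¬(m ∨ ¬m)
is never true.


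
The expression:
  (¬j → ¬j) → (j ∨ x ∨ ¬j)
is always true.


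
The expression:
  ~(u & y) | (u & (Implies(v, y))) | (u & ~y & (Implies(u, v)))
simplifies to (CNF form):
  True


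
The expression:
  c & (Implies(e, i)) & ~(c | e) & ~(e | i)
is never true.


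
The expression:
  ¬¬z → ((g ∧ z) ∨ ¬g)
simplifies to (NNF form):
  True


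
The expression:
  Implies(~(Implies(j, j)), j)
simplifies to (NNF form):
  True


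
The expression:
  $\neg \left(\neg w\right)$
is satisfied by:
  {w: True}


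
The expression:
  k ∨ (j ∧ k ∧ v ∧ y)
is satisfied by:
  {k: True}


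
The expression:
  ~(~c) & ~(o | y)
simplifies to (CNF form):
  c & ~o & ~y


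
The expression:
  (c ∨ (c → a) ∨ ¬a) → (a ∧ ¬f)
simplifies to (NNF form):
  a ∧ ¬f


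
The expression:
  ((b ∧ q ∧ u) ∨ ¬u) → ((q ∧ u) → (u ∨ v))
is always true.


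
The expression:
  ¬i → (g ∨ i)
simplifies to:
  g ∨ i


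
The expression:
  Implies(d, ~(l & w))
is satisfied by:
  {l: False, d: False, w: False}
  {w: True, l: False, d: False}
  {d: True, l: False, w: False}
  {w: True, d: True, l: False}
  {l: True, w: False, d: False}
  {w: True, l: True, d: False}
  {d: True, l: True, w: False}


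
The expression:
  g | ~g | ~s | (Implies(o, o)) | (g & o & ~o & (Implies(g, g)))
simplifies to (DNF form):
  True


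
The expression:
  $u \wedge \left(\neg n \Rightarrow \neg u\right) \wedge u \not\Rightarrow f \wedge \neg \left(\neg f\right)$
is never true.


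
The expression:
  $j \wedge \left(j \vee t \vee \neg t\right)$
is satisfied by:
  {j: True}


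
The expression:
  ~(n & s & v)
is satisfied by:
  {s: False, v: False, n: False}
  {n: True, s: False, v: False}
  {v: True, s: False, n: False}
  {n: True, v: True, s: False}
  {s: True, n: False, v: False}
  {n: True, s: True, v: False}
  {v: True, s: True, n: False}


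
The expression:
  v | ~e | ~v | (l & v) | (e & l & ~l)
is always true.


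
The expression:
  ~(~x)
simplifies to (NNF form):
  x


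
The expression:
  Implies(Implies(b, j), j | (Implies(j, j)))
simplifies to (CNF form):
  True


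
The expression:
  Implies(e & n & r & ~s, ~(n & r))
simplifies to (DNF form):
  s | ~e | ~n | ~r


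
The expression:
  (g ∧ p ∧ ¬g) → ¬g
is always true.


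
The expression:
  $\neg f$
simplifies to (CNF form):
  $\neg f$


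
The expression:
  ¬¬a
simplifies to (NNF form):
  a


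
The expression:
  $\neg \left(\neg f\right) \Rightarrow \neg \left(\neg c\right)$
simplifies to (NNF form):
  $c \vee \neg f$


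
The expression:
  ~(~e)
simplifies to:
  e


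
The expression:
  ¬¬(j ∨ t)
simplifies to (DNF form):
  j ∨ t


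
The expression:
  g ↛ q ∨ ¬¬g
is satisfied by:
  {g: True}


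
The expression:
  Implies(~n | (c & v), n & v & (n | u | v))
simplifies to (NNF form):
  n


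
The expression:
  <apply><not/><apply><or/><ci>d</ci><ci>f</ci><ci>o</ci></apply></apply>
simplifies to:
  <apply><and/><apply><not/><ci>d</ci></apply><apply><not/><ci>f</ci></apply><apply><not/><ci>o</ci></apply></apply>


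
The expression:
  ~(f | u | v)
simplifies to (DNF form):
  ~f & ~u & ~v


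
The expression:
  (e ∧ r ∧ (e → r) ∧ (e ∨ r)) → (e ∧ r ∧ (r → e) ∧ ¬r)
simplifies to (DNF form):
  ¬e ∨ ¬r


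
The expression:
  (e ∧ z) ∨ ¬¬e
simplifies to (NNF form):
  e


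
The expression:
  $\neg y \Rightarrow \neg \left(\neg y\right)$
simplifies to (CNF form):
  $y$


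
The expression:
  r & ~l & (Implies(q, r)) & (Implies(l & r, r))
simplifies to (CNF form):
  r & ~l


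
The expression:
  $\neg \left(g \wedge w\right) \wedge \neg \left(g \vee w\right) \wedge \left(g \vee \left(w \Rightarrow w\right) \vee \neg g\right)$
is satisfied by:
  {g: False, w: False}


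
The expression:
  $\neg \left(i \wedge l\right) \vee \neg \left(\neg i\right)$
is always true.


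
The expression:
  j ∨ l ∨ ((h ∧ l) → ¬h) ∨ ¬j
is always true.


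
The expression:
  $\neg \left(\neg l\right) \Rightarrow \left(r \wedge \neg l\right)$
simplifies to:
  $\neg l$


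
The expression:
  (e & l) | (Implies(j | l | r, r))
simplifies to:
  r | (e & l) | (~j & ~l)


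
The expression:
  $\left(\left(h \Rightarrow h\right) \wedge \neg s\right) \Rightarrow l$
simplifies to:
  $l \vee s$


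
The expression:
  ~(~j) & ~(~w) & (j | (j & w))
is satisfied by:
  {j: True, w: True}


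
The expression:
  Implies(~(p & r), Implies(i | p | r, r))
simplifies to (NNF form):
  r | (~i & ~p)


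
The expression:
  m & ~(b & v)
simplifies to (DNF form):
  (m & ~b) | (m & ~v)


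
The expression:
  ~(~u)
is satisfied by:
  {u: True}


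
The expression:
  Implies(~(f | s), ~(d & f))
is always true.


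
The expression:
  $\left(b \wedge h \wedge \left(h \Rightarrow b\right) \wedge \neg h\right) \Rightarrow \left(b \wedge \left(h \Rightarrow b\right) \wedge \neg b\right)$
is always true.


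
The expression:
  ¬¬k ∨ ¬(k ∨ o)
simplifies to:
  k ∨ ¬o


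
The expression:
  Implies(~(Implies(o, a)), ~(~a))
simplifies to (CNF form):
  a | ~o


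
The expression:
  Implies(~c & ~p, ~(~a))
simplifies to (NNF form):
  a | c | p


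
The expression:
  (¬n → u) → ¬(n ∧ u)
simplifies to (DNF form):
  ¬n ∨ ¬u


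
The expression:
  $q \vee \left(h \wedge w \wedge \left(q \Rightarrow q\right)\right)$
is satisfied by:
  {q: True, w: True, h: True}
  {q: True, w: True, h: False}
  {q: True, h: True, w: False}
  {q: True, h: False, w: False}
  {w: True, h: True, q: False}


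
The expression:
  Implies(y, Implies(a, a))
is always true.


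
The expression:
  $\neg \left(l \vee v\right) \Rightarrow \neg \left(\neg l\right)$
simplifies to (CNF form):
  $l \vee v$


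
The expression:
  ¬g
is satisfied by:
  {g: False}


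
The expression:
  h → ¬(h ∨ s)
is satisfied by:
  {h: False}


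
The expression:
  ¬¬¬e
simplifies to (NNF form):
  ¬e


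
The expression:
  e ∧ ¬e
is never true.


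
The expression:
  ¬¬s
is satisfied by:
  {s: True}


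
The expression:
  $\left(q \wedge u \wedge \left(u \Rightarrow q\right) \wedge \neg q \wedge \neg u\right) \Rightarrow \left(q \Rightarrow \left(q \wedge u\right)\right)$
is always true.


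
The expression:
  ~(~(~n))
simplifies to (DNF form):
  ~n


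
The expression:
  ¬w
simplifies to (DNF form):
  ¬w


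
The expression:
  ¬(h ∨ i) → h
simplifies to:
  h ∨ i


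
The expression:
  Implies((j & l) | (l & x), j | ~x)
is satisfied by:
  {j: True, l: False, x: False}
  {l: False, x: False, j: False}
  {j: True, x: True, l: False}
  {x: True, l: False, j: False}
  {j: True, l: True, x: False}
  {l: True, j: False, x: False}
  {j: True, x: True, l: True}


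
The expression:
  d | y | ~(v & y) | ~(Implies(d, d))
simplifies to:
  True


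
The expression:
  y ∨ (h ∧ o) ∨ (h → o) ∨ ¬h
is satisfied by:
  {y: True, o: True, h: False}
  {y: True, h: False, o: False}
  {o: True, h: False, y: False}
  {o: False, h: False, y: False}
  {y: True, o: True, h: True}
  {y: True, h: True, o: False}
  {o: True, h: True, y: False}


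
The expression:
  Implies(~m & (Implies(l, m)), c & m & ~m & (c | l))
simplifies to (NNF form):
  l | m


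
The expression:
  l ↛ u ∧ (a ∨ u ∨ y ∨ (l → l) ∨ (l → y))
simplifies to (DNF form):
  l ∧ ¬u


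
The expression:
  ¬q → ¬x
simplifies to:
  q ∨ ¬x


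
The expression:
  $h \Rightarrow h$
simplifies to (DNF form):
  $\text{True}$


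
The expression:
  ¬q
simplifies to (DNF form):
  ¬q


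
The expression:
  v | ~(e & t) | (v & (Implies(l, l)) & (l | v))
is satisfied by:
  {v: True, e: False, t: False}
  {e: False, t: False, v: False}
  {v: True, t: True, e: False}
  {t: True, e: False, v: False}
  {v: True, e: True, t: False}
  {e: True, v: False, t: False}
  {v: True, t: True, e: True}


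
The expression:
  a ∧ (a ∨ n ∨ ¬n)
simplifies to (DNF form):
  a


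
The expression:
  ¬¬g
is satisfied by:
  {g: True}


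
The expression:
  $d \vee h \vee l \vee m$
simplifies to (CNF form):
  $d \vee h \vee l \vee m$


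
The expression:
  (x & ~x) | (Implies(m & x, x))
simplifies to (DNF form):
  True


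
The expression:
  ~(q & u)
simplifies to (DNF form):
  ~q | ~u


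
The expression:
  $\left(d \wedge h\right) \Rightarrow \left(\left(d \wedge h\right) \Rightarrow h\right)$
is always true.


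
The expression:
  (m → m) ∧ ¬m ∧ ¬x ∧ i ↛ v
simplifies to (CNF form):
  i ∧ ¬m ∧ ¬v ∧ ¬x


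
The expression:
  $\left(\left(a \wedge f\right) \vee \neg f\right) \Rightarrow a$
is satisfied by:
  {a: True, f: True}
  {a: True, f: False}
  {f: True, a: False}


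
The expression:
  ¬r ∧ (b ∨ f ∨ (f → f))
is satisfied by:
  {r: False}


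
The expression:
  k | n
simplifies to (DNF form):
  k | n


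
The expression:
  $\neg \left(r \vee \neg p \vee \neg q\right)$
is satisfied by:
  {p: True, q: True, r: False}


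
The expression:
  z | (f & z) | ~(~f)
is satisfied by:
  {z: True, f: True}
  {z: True, f: False}
  {f: True, z: False}


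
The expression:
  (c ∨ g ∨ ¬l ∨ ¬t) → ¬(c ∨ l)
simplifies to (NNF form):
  ¬c ∧ (t ∨ ¬l) ∧ (¬g ∨ ¬l)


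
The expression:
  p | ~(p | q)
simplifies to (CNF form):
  p | ~q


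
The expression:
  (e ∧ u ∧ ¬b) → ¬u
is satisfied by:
  {b: True, u: False, e: False}
  {u: False, e: False, b: False}
  {b: True, e: True, u: False}
  {e: True, u: False, b: False}
  {b: True, u: True, e: False}
  {u: True, b: False, e: False}
  {b: True, e: True, u: True}


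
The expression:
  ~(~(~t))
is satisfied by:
  {t: False}


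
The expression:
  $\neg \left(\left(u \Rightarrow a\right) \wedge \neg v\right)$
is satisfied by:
  {v: True, u: True, a: False}
  {v: True, a: False, u: False}
  {v: True, u: True, a: True}
  {v: True, a: True, u: False}
  {u: True, a: False, v: False}


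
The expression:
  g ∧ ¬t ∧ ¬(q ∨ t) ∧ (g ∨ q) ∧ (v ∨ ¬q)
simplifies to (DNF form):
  g ∧ ¬q ∧ ¬t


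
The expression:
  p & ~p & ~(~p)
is never true.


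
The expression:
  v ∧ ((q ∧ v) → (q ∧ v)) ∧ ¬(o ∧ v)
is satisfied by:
  {v: True, o: False}


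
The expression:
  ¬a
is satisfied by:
  {a: False}


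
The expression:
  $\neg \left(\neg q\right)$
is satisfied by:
  {q: True}


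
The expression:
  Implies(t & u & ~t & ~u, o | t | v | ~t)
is always true.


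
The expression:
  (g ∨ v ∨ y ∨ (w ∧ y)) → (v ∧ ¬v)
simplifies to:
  ¬g ∧ ¬v ∧ ¬y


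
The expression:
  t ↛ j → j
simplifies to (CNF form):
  j ∨ ¬t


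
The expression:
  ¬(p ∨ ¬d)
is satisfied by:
  {d: True, p: False}


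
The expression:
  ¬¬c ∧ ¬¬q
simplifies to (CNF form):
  c ∧ q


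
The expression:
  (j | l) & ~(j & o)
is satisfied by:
  {l: True, o: False, j: False}
  {j: True, l: True, o: False}
  {j: True, l: False, o: False}
  {o: True, l: True, j: False}


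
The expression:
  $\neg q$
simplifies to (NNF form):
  $\neg q$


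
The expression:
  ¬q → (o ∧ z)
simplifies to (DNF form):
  q ∨ (o ∧ z)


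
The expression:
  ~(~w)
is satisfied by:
  {w: True}


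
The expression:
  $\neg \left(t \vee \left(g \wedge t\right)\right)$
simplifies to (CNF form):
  $\neg t$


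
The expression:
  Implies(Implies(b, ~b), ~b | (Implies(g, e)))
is always true.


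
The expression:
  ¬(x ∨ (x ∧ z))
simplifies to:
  ¬x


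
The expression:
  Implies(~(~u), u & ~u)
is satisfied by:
  {u: False}


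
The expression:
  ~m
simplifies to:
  ~m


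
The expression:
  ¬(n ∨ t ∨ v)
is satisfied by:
  {n: False, v: False, t: False}


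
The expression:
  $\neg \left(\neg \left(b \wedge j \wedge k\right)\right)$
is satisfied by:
  {j: True, b: True, k: True}


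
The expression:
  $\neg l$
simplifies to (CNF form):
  $\neg l$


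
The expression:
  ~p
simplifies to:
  ~p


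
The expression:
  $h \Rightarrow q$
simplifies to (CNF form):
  $q \vee \neg h$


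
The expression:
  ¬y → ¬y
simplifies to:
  True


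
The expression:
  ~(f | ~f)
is never true.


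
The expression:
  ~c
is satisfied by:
  {c: False}


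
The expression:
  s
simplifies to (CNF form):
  s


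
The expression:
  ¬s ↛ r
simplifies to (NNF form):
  r ∨ ¬s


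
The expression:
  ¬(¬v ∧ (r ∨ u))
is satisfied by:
  {v: True, u: False, r: False}
  {r: True, v: True, u: False}
  {v: True, u: True, r: False}
  {r: True, v: True, u: True}
  {r: False, u: False, v: False}


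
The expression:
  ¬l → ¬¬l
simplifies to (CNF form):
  l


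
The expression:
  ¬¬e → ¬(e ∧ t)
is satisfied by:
  {e: False, t: False}
  {t: True, e: False}
  {e: True, t: False}


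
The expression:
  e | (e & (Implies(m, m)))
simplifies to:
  e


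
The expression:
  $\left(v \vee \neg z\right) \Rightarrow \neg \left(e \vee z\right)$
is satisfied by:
  {v: False, e: False, z: False}
  {z: True, v: False, e: False}
  {z: True, e: True, v: False}
  {v: True, z: False, e: False}


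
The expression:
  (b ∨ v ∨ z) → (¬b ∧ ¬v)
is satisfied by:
  {v: False, b: False}


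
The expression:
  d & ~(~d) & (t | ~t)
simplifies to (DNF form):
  d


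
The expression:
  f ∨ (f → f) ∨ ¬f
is always true.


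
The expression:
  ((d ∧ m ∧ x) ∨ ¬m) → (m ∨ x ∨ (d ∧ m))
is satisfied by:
  {x: True, m: True}
  {x: True, m: False}
  {m: True, x: False}


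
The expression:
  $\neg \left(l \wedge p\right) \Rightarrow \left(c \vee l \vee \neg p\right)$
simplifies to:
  $c \vee l \vee \neg p$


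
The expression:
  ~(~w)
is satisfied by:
  {w: True}


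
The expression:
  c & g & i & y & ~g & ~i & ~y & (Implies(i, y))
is never true.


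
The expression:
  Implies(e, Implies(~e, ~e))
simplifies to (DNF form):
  True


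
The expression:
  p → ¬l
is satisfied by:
  {l: False, p: False}
  {p: True, l: False}
  {l: True, p: False}


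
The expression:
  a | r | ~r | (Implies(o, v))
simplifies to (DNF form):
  True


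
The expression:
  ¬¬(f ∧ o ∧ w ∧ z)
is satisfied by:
  {z: True, f: True, w: True, o: True}


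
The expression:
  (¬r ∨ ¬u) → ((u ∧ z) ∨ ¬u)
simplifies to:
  r ∨ z ∨ ¬u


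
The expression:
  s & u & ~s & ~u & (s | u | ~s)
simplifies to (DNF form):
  False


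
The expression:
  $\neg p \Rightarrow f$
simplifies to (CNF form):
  $f \vee p$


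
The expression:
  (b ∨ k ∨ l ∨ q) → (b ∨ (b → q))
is always true.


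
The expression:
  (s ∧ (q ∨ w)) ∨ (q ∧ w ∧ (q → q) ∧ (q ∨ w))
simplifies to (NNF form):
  (q ∧ s) ∨ (q ∧ w) ∨ (s ∧ w)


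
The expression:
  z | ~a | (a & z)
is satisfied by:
  {z: True, a: False}
  {a: False, z: False}
  {a: True, z: True}


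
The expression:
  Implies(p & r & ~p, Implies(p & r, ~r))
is always true.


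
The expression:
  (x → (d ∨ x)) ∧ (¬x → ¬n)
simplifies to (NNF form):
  x ∨ ¬n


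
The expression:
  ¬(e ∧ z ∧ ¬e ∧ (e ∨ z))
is always true.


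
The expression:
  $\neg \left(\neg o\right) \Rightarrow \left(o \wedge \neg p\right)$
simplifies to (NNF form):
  $\neg o \vee \neg p$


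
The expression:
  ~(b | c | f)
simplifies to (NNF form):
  ~b & ~c & ~f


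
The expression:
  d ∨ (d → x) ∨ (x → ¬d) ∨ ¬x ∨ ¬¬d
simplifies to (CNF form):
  True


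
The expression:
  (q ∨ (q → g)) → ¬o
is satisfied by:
  {o: False}


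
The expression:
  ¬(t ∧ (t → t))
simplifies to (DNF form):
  ¬t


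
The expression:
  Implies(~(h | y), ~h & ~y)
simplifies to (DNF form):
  True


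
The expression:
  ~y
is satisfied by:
  {y: False}


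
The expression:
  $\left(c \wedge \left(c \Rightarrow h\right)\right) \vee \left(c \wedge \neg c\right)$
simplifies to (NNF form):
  $c \wedge h$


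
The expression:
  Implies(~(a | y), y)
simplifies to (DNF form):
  a | y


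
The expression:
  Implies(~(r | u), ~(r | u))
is always true.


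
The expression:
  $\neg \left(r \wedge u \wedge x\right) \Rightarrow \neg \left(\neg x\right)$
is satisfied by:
  {x: True}


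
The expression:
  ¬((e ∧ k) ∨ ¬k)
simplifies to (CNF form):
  k ∧ ¬e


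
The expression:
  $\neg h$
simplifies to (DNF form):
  $\neg h$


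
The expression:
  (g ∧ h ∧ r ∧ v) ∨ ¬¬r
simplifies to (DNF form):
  r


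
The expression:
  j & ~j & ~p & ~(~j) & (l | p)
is never true.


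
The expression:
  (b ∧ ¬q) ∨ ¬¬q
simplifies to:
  b ∨ q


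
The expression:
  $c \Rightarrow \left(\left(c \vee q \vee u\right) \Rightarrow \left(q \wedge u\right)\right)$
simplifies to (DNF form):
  $\left(q \wedge u\right) \vee \neg c$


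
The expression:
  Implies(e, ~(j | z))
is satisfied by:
  {z: False, e: False, j: False}
  {j: True, z: False, e: False}
  {z: True, j: False, e: False}
  {j: True, z: True, e: False}
  {e: True, j: False, z: False}


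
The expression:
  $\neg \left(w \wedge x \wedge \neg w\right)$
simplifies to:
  $\text{True}$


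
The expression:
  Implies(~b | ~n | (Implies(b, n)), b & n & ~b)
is never true.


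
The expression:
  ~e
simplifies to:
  ~e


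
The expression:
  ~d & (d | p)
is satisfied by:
  {p: True, d: False}


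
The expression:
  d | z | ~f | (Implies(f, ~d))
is always true.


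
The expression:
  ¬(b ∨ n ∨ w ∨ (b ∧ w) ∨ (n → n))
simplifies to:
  False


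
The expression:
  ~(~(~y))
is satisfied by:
  {y: False}


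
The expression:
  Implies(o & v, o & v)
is always true.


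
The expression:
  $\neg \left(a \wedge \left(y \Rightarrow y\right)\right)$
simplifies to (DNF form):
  $\neg a$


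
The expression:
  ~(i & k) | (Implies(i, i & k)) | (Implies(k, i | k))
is always true.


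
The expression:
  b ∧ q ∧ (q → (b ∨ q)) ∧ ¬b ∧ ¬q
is never true.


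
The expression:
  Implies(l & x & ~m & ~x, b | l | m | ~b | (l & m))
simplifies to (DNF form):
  True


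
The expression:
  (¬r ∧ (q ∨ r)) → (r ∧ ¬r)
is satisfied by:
  {r: True, q: False}
  {q: False, r: False}
  {q: True, r: True}


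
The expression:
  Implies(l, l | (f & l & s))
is always true.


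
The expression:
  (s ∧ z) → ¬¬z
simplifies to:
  True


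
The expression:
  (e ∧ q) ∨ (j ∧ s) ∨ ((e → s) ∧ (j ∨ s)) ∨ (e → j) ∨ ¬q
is always true.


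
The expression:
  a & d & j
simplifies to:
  a & d & j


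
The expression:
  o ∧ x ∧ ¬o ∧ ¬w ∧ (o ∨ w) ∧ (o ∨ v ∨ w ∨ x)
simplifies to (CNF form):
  False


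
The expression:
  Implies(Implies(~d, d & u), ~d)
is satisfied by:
  {d: False}


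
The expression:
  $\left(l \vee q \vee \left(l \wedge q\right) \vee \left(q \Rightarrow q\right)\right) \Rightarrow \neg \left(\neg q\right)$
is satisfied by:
  {q: True}


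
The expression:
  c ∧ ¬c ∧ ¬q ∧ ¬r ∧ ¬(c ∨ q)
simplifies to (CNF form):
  False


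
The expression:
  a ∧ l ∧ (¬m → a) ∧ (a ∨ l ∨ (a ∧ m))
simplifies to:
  a ∧ l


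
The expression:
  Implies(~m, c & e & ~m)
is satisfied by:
  {c: True, m: True, e: True}
  {c: True, m: True, e: False}
  {m: True, e: True, c: False}
  {m: True, e: False, c: False}
  {c: True, e: True, m: False}


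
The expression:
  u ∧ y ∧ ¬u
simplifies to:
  False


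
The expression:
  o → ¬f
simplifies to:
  ¬f ∨ ¬o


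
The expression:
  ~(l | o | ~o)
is never true.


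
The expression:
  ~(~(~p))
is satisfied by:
  {p: False}


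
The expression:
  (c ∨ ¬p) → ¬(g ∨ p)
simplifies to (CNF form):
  (p ∨ ¬g) ∧ (p ∨ ¬p) ∧ (¬c ∨ ¬g) ∧ (¬c ∨ ¬p)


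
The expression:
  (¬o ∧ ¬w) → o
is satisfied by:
  {o: True, w: True}
  {o: True, w: False}
  {w: True, o: False}


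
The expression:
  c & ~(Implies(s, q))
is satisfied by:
  {c: True, s: True, q: False}


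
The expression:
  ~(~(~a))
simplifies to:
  ~a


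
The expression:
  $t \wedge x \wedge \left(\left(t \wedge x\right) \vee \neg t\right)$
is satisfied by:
  {t: True, x: True}


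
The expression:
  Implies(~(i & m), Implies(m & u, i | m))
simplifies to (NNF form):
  True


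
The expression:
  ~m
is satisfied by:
  {m: False}


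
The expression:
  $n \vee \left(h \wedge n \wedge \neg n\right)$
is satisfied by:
  {n: True}


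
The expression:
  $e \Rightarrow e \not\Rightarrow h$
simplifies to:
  $\neg e \vee \neg h$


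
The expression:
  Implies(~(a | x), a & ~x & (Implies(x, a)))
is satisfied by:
  {a: True, x: True}
  {a: True, x: False}
  {x: True, a: False}


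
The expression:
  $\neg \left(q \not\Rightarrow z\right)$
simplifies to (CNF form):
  $z \vee \neg q$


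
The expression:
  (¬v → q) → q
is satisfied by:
  {q: True, v: False}
  {v: False, q: False}
  {v: True, q: True}


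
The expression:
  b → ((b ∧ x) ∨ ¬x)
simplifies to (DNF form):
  True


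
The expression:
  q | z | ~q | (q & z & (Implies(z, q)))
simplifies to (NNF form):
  True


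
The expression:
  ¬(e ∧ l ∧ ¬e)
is always true.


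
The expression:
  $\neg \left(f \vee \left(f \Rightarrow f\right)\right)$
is never true.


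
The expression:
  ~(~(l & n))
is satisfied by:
  {n: True, l: True}


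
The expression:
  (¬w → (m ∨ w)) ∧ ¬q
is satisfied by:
  {m: True, w: True, q: False}
  {m: True, q: False, w: False}
  {w: True, q: False, m: False}


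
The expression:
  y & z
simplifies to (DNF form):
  y & z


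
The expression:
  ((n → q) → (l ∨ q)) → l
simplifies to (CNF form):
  (l ∨ ¬n) ∧ (l ∨ ¬q)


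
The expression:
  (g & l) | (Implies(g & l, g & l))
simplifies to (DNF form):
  True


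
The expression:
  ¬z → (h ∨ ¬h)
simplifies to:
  True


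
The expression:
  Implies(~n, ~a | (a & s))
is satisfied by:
  {n: True, s: True, a: False}
  {n: True, s: False, a: False}
  {s: True, n: False, a: False}
  {n: False, s: False, a: False}
  {n: True, a: True, s: True}
  {n: True, a: True, s: False}
  {a: True, s: True, n: False}


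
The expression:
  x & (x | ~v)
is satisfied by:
  {x: True}


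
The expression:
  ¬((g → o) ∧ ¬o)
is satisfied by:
  {o: True, g: True}
  {o: True, g: False}
  {g: True, o: False}


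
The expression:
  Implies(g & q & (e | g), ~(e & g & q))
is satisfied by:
  {g: False, e: False, q: False}
  {q: True, g: False, e: False}
  {e: True, g: False, q: False}
  {q: True, e: True, g: False}
  {g: True, q: False, e: False}
  {q: True, g: True, e: False}
  {e: True, g: True, q: False}


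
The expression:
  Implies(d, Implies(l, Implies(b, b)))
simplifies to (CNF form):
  True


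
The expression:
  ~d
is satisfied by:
  {d: False}


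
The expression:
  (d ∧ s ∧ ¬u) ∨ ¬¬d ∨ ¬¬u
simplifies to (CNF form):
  d ∨ u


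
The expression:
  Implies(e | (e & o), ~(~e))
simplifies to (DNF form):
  True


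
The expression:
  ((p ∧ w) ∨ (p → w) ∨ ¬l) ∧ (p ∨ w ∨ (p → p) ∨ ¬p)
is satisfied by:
  {w: True, l: False, p: False}
  {l: False, p: False, w: False}
  {p: True, w: True, l: False}
  {p: True, l: False, w: False}
  {w: True, l: True, p: False}
  {l: True, w: False, p: False}
  {p: True, l: True, w: True}


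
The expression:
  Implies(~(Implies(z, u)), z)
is always true.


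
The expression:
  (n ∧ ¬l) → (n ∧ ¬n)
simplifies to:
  l ∨ ¬n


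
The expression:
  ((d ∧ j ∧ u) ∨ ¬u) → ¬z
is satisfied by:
  {u: True, z: False, d: False, j: False}
  {j: True, u: True, z: False, d: False}
  {d: True, u: True, z: False, j: False}
  {j: True, d: True, u: True, z: False}
  {j: False, u: False, z: False, d: False}
  {j: True, u: False, z: False, d: False}
  {d: True, j: False, u: False, z: False}
  {j: True, d: True, u: False, z: False}
  {z: True, u: True, d: False, j: False}
  {j: True, z: True, u: True, d: False}
  {d: True, z: True, u: True, j: False}


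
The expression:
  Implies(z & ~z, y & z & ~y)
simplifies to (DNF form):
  True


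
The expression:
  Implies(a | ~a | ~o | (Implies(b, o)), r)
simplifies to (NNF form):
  r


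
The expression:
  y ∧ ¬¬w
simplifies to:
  w ∧ y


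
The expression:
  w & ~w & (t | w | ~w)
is never true.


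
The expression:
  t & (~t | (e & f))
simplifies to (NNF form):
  e & f & t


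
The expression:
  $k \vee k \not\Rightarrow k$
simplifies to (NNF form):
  $k$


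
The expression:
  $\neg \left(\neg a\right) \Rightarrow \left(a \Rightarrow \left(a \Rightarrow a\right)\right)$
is always true.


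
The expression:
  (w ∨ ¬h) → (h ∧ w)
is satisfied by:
  {h: True}


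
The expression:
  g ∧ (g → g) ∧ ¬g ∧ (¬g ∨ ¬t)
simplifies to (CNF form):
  False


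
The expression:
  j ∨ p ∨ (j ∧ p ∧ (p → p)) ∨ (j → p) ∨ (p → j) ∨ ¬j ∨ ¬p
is always true.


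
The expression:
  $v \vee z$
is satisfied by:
  {z: True, v: True}
  {z: True, v: False}
  {v: True, z: False}


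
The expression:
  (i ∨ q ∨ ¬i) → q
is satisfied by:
  {q: True}


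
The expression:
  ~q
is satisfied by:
  {q: False}


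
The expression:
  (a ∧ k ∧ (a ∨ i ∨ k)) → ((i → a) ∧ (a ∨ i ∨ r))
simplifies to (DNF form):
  True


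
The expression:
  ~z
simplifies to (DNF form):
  ~z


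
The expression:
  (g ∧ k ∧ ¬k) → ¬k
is always true.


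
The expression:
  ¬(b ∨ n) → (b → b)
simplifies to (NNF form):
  True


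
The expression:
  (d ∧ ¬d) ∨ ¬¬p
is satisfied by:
  {p: True}


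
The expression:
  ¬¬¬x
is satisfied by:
  {x: False}


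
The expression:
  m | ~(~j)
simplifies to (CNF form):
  j | m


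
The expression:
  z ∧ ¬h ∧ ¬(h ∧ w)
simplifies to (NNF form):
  z ∧ ¬h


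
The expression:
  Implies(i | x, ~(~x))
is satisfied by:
  {x: True, i: False}
  {i: False, x: False}
  {i: True, x: True}


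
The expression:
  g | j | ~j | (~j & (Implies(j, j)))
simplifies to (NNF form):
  True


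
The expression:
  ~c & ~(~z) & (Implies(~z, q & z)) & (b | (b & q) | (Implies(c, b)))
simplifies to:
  z & ~c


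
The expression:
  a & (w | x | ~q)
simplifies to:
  a & (w | x | ~q)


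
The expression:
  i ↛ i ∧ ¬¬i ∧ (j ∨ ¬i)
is never true.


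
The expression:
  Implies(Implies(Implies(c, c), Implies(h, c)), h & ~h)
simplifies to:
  h & ~c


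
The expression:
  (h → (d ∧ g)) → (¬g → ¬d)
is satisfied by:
  {g: True, h: True, d: False}
  {g: True, h: False, d: False}
  {h: True, g: False, d: False}
  {g: False, h: False, d: False}
  {d: True, g: True, h: True}
  {d: True, g: True, h: False}
  {d: True, h: True, g: False}


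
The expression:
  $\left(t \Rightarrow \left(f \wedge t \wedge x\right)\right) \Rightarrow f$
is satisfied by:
  {t: True, f: True}
  {t: True, f: False}
  {f: True, t: False}


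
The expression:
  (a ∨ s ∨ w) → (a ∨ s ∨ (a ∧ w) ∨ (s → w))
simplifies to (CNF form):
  True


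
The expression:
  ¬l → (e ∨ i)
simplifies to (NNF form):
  e ∨ i ∨ l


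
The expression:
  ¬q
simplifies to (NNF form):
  ¬q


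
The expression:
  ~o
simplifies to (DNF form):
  ~o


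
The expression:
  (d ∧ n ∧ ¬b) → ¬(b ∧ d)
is always true.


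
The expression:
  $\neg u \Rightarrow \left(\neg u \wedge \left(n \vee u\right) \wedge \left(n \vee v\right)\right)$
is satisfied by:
  {n: True, u: True}
  {n: True, u: False}
  {u: True, n: False}


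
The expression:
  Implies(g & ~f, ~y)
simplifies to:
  f | ~g | ~y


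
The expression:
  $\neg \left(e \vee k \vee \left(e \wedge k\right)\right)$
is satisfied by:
  {e: False, k: False}


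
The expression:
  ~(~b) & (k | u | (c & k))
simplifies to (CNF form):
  b & (k | u)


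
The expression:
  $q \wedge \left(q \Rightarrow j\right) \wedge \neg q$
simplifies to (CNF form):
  $\text{False}$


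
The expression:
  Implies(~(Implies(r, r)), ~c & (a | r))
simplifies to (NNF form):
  True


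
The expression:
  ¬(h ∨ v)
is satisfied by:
  {v: False, h: False}


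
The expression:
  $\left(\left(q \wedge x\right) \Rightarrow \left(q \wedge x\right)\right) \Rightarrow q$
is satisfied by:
  {q: True}


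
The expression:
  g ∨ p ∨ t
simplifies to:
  g ∨ p ∨ t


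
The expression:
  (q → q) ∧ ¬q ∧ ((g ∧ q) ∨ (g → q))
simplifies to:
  ¬g ∧ ¬q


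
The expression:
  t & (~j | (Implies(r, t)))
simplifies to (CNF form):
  t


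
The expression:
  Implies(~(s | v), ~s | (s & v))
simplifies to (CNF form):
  True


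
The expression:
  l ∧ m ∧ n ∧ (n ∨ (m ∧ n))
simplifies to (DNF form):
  l ∧ m ∧ n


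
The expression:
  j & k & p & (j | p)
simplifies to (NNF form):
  j & k & p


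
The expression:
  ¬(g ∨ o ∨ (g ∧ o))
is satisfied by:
  {g: False, o: False}


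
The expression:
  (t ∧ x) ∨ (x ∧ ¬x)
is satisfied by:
  {t: True, x: True}


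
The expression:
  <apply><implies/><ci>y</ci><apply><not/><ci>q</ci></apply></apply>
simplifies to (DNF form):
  <apply><or/><apply><not/><ci>q</ci></apply><apply><not/><ci>y</ci></apply></apply>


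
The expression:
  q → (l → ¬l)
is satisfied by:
  {l: False, q: False}
  {q: True, l: False}
  {l: True, q: False}


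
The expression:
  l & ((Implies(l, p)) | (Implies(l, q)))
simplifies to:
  l & (p | q)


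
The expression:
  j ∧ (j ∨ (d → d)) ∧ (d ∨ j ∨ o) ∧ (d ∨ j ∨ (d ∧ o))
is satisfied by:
  {j: True}


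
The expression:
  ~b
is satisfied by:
  {b: False}


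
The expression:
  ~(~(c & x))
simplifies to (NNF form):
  c & x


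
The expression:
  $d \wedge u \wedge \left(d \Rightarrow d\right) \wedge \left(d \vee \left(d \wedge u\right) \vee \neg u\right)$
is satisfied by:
  {u: True, d: True}


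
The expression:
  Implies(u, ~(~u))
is always true.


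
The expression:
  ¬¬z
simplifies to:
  z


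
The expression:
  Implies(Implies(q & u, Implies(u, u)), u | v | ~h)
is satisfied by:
  {v: True, u: True, h: False}
  {v: True, h: False, u: False}
  {u: True, h: False, v: False}
  {u: False, h: False, v: False}
  {v: True, u: True, h: True}
  {v: True, h: True, u: False}
  {u: True, h: True, v: False}


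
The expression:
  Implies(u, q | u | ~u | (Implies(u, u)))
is always true.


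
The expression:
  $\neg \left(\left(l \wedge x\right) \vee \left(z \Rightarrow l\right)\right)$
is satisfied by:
  {z: True, l: False}


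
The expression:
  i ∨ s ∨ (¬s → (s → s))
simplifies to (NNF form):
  True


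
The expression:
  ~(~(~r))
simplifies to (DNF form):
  ~r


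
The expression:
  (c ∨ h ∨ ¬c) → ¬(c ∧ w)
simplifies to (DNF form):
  ¬c ∨ ¬w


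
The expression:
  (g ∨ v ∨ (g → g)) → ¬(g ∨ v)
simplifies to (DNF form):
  ¬g ∧ ¬v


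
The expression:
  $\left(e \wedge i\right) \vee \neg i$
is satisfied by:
  {e: True, i: False}
  {i: False, e: False}
  {i: True, e: True}


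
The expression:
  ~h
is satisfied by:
  {h: False}


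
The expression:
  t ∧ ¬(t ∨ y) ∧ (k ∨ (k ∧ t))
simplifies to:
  False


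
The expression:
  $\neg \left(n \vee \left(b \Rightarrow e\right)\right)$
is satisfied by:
  {b: True, n: False, e: False}


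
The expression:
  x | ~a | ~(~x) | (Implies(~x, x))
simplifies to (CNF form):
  x | ~a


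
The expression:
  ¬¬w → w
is always true.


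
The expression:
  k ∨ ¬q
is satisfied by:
  {k: True, q: False}
  {q: False, k: False}
  {q: True, k: True}


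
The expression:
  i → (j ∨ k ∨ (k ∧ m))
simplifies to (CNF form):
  j ∨ k ∨ ¬i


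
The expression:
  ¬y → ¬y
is always true.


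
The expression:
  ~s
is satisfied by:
  {s: False}


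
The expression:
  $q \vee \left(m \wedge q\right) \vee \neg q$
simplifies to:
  $\text{True}$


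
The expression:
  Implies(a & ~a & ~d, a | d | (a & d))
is always true.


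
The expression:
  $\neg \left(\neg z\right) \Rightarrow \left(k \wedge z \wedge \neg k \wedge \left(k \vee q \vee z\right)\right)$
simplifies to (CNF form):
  $\neg z$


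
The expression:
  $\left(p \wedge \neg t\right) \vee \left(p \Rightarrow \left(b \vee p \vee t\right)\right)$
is always true.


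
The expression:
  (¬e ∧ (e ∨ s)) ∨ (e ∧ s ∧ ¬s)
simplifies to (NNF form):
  s ∧ ¬e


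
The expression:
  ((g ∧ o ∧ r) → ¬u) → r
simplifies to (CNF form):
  r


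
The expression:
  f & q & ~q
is never true.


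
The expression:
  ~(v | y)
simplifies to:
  ~v & ~y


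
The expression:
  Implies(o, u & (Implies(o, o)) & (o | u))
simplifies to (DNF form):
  u | ~o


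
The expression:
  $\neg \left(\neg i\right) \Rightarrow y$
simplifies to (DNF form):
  $y \vee \neg i$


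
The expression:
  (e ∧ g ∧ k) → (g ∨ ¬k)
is always true.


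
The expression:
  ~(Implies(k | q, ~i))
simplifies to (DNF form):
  (i & k) | (i & q)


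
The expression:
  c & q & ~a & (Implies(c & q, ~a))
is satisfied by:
  {c: True, q: True, a: False}


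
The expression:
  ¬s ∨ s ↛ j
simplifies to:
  ¬j ∨ ¬s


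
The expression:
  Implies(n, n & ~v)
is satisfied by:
  {v: False, n: False}
  {n: True, v: False}
  {v: True, n: False}


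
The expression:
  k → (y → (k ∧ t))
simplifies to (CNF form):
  t ∨ ¬k ∨ ¬y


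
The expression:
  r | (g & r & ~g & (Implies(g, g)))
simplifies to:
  r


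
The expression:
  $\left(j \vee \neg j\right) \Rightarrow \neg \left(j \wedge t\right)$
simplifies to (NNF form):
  $\neg j \vee \neg t$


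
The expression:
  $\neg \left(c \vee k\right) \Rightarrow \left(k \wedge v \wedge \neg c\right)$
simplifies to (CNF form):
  $c \vee k$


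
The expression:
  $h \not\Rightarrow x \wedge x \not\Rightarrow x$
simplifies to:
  $\text{False}$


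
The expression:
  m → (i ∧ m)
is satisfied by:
  {i: True, m: False}
  {m: False, i: False}
  {m: True, i: True}


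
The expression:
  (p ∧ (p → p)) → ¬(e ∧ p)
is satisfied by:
  {p: False, e: False}
  {e: True, p: False}
  {p: True, e: False}


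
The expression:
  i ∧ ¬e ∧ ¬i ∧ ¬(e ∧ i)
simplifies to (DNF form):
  False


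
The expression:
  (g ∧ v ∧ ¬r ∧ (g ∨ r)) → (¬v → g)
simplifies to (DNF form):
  True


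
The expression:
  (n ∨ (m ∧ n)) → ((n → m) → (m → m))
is always true.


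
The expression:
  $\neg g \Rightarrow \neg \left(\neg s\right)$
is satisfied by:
  {g: True, s: True}
  {g: True, s: False}
  {s: True, g: False}


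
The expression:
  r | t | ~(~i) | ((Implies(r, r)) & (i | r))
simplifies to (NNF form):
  i | r | t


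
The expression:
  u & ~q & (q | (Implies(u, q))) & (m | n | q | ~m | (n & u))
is never true.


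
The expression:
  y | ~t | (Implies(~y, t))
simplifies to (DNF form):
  True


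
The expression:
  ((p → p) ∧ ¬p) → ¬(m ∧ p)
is always true.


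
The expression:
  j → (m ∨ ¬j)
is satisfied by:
  {m: True, j: False}
  {j: False, m: False}
  {j: True, m: True}


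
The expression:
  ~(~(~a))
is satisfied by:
  {a: False}


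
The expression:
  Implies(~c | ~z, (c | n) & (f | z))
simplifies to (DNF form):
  (c & f) | (c & z) | (f & n) | (n & z)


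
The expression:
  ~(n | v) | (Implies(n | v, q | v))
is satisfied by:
  {q: True, v: True, n: False}
  {q: True, v: False, n: False}
  {v: True, q: False, n: False}
  {q: False, v: False, n: False}
  {n: True, q: True, v: True}
  {n: True, q: True, v: False}
  {n: True, v: True, q: False}


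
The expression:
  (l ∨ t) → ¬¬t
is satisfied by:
  {t: True, l: False}
  {l: False, t: False}
  {l: True, t: True}


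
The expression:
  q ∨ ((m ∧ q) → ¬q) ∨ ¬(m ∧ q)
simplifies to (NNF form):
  True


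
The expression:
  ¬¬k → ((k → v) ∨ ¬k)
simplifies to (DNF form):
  v ∨ ¬k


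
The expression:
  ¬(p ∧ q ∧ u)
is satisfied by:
  {p: False, u: False, q: False}
  {q: True, p: False, u: False}
  {u: True, p: False, q: False}
  {q: True, u: True, p: False}
  {p: True, q: False, u: False}
  {q: True, p: True, u: False}
  {u: True, p: True, q: False}


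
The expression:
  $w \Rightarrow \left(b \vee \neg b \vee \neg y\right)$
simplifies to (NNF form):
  $\text{True}$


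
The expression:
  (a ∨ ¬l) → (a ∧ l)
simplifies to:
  l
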